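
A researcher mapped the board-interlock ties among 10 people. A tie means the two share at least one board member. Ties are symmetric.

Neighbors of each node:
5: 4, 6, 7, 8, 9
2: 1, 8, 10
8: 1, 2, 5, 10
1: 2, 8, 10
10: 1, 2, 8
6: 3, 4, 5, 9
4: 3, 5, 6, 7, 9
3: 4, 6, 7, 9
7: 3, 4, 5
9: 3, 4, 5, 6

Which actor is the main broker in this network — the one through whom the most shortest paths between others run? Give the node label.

5

Unnormalized betweenness of each node: 1:0, 2:0, 3:2/3, 4:23/12, 5:62/3, 6:5/4, 7:5/4, 8:18, 9:5/4, 10:0.
5 has the largest value, 62/3, making it the main broker — the node through which the most shortest paths run.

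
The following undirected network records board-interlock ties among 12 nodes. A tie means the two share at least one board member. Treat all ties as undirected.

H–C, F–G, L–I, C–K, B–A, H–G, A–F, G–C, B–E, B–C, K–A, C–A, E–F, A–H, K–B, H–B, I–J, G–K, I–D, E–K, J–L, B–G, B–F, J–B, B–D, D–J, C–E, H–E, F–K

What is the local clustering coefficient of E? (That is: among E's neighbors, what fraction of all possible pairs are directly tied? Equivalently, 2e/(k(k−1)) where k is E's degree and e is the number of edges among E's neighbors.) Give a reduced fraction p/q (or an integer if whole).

E's neighbors: B, C, F, H, and K (k = 5).
Possible neighbor pairs: C(5,2) = 10. Edges among them: B–C, B–F, B–H, B–K, C–H, C–K, F–K → e = 7.
Clustering(E) = 7/10.

7/10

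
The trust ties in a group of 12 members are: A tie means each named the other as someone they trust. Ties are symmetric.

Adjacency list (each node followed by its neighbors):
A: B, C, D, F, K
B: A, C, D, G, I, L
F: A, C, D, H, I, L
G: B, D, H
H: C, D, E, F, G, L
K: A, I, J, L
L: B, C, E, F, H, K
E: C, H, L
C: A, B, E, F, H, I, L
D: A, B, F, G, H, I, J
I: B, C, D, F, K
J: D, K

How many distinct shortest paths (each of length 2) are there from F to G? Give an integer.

The shortest distance is 2. The length-2 paths are: F–H–G; F–D–G.
That gives 2 distinct shortest paths.

2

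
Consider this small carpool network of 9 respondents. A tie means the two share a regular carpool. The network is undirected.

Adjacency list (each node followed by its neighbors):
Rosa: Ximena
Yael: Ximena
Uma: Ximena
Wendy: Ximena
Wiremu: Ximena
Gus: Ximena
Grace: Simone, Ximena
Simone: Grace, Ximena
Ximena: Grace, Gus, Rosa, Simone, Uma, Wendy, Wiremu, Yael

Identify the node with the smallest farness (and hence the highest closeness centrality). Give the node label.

Ximena

Farness (sum of distances to all others) for each node — Grace:14, Gus:15, Rosa:15, Simone:14, Uma:15, Wendy:15, Wiremu:15, Ximena:8, Yael:15.
The smallest farness is 8, for Ximena, so Ximena has the highest closeness.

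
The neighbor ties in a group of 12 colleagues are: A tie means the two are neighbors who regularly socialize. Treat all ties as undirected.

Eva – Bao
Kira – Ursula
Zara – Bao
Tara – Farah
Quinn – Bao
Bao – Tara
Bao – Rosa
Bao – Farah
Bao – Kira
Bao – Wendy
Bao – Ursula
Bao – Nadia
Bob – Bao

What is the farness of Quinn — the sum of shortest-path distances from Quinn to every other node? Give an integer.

Distances from Quinn: Bao:1, Bob:2, Eva:2, Farah:2, Kira:2, Nadia:2, Rosa:2, Tara:2, Ursula:2, Wendy:2, Zara:2.
Sum = 1 + 2 + 2 + 2 + 2 + 2 + 2 + 2 + 2 + 2 + 2 = 21.

21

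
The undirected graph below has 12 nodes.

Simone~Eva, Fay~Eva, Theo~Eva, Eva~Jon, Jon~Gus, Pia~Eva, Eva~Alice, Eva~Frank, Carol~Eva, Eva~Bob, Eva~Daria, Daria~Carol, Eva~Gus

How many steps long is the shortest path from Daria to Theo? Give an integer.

2

One shortest route is Daria – Eva – Theo, which uses 2 edges, and Daria and Theo are not directly tied, so nothing shorter exists. So d(Daria,Theo) = 2.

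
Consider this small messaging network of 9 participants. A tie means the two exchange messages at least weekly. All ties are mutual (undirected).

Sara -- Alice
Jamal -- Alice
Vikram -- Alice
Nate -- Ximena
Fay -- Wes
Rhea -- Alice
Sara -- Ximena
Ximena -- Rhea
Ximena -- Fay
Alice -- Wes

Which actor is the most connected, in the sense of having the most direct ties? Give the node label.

Degrees — Alice:5, Fay:2, Jamal:1, Nate:1, Rhea:2, Sara:2, Vikram:1, Wes:2, Ximena:4.
The maximum is 5, attained only by Alice.

Alice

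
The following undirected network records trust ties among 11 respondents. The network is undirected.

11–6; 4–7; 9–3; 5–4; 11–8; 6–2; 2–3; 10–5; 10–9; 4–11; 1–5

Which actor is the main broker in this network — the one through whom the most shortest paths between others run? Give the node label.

4

Unnormalized betweenness of each node: 1:0, 2:13/2, 3:11/2, 4:39/2, 5:35/2, 6:9, 7:0, 8:0, 9:13/2, 10:9, 11:35/2.
4 has the largest value, 39/2, making it the main broker — the node through which the most shortest paths run.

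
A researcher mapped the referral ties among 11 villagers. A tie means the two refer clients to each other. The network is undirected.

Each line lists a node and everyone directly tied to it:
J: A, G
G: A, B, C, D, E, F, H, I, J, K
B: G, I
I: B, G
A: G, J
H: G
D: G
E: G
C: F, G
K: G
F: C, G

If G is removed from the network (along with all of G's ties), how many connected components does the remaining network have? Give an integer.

7

Without G, the remaining ties split the others into: {C, F}; {K}; {E}; {D}; {B, I}; {H}; {A, J}.
That's 7 separate components.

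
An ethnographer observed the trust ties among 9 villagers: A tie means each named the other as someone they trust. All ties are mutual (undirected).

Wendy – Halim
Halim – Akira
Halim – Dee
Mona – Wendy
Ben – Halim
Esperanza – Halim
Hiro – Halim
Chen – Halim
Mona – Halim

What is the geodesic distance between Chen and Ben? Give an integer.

One shortest route is Chen – Halim – Ben, which uses 2 edges, and Chen and Ben are not directly tied, so nothing shorter exists. So d(Chen,Ben) = 2.

2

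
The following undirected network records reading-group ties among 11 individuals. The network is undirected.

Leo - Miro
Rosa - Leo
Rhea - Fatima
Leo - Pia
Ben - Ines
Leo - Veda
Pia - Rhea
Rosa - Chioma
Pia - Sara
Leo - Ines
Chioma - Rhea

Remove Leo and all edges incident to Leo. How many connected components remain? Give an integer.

Without Leo, the remaining ties split the others into: {Chioma, Fatima, Pia, Rhea, Rosa, Sara}; {Veda}; {Ben, Ines}; {Miro}.
That's 4 separate components.

4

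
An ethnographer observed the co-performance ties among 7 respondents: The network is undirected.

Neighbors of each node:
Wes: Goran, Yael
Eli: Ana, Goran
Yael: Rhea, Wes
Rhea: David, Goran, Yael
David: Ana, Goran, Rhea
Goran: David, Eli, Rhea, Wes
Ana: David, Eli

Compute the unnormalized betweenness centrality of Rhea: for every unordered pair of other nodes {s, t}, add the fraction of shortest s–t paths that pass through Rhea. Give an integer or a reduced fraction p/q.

Pairs whose geodesics pass through Rhea — Eli–Yael: 1/2; Ana–Yael: 1; Yael–Goran: 1/2; Yael–David: 1.
All other pairs contribute 0.
Summing the contributions gives betweenness(Rhea) = 3.

3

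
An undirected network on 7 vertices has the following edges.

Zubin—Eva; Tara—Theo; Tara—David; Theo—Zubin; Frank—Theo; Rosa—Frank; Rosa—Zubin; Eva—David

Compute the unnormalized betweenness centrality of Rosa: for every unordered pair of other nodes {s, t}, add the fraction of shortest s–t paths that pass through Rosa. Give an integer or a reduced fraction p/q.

1

Pairs whose geodesics pass through Rosa — Frank–Eva: 1/2; Frank–Zubin: 1/2.
All other pairs contribute 0.
Summing the contributions gives betweenness(Rosa) = 1.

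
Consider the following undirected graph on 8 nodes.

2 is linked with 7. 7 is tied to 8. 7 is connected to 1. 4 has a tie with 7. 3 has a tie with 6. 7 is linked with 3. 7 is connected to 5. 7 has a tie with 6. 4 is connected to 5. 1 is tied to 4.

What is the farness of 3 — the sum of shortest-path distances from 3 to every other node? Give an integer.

12

Distances from 3: 1:2, 2:2, 4:2, 5:2, 6:1, 7:1, 8:2.
Sum = 2 + 2 + 2 + 2 + 1 + 1 + 2 = 12.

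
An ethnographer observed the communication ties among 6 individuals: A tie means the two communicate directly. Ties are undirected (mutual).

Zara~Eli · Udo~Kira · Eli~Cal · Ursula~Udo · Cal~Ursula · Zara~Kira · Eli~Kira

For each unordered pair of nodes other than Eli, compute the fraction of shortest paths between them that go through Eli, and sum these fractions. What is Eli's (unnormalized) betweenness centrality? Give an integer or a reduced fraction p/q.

Pairs whose geodesics pass through Eli — Ursula–Zara: 1/2; Cal–Zara: 1; Cal–Kira: 1.
All other pairs contribute 0.
Summing the contributions gives betweenness(Eli) = 5/2.

5/2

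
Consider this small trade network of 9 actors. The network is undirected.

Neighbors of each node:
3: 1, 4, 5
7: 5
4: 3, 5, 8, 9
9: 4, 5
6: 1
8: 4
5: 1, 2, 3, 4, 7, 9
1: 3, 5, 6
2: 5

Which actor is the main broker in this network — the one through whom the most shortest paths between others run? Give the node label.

5

Unnormalized betweenness of each node: 1:7, 2:0, 3:2, 4:15/2, 5:35/2, 6:0, 7:0, 8:0, 9:0.
5 has the largest value, 35/2, making it the main broker — the node through which the most shortest paths run.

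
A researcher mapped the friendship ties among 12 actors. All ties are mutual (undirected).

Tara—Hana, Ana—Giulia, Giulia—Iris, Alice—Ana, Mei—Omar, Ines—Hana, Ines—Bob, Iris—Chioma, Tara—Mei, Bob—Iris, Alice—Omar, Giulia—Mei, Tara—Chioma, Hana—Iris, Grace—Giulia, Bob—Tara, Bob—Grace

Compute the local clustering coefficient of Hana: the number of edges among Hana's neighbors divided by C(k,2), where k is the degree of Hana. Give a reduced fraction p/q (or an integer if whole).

0

Hana's neighbors: Ines, Iris, and Tara (k = 3).
Possible neighbor pairs: C(3,2) = 3. Edges among them: none → e = 0.
Clustering(Hana) = 0/3 = 0.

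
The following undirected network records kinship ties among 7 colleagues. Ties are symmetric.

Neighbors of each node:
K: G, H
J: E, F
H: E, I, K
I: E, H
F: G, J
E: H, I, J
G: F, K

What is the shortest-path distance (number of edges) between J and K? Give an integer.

One shortest route is J – F – G – K, which uses 3 edges, and at distance 2 from J we only reach {G, H, I}, which does not include K. So d(J,K) = 3.

3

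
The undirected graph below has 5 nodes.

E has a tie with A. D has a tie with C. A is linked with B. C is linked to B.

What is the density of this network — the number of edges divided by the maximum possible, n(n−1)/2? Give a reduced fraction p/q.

There are 4 edges and 5 nodes, so the maximum possible is C(5,2) = 10.
Density = 4/10 = 2/5.

2/5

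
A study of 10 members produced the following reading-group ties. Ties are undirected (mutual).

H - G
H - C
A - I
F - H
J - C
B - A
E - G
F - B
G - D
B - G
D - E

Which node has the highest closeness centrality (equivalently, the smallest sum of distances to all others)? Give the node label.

Farness (sum of distances to all others) for each node — A:24, B:18, C:24, D:23, E:23, F:20, G:16, H:18, I:32, J:32.
The smallest farness is 16, for G, so G has the highest closeness.

G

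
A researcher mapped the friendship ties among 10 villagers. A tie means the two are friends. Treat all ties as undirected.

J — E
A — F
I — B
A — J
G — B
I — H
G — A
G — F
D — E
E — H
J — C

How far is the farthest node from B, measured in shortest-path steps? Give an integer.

Distances from B: A:2, C:4, D:4, E:3, F:2, G:1, H:2, I:1, J:3.
The largest is 4 (to C and D), so the eccentricity of B is 4.

4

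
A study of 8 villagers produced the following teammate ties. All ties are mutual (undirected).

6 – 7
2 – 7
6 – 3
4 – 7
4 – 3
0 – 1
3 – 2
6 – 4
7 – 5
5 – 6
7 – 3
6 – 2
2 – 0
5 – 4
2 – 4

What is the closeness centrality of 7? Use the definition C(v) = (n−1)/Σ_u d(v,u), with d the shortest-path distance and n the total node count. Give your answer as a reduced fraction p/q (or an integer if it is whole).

Distances from 7: 0:2, 1:3, 2:1, 3:1, 4:1, 5:1, 6:1. Sum = 10.
n = 8, so closeness = 7/10.

7/10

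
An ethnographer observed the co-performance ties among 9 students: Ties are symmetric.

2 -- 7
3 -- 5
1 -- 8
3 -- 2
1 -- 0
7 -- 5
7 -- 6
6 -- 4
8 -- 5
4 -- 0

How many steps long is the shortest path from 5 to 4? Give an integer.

3

One shortest route is 5 – 7 – 6 – 4, which uses 3 edges, and at distance 2 from 5 we only reach {1, 2, 6}, which does not include 4. So d(5,4) = 3.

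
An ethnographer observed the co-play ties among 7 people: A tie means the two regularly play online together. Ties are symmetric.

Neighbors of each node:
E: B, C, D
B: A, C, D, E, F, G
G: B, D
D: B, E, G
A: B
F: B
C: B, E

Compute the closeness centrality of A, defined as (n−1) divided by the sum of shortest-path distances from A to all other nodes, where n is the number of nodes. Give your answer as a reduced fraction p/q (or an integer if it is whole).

6/11

Distances from A: B:1, C:2, D:2, E:2, F:2, G:2. Sum = 11.
n = 7, so closeness = 6/11.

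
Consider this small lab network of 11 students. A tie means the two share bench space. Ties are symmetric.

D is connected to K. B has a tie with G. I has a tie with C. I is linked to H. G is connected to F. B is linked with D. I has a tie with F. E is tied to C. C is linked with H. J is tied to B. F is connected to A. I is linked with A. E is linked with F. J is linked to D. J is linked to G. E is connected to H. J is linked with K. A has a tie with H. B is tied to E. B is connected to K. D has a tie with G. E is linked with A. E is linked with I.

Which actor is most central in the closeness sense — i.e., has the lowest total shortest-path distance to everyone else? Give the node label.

Farness (sum of distances to all others) for each node — A:19, B:15, C:21, D:20, E:14, F:17, G:18, H:20, I:18, J:20, K:22.
The smallest farness is 14, for E, so E has the highest closeness.

E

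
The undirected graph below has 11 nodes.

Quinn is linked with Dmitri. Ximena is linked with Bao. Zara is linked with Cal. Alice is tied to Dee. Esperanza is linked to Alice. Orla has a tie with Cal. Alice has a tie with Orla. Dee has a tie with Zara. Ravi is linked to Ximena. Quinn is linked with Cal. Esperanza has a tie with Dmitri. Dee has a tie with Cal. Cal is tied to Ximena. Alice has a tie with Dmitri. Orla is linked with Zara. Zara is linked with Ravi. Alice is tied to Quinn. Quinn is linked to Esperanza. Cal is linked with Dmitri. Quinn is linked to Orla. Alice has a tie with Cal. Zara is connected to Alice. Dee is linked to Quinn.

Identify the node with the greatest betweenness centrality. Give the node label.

Cal

Unnormalized betweenness of each node: Alice:31/5, Bao:0, Cal:236/15, Dee:9/20, Dmitri:1, Esperanza:0, Orla:9/20, Quinn:35/12, Ravi:1, Ximena:301/30, Zara:373/60.
Cal has the largest value, 236/15, making it the main broker — the node through which the most shortest paths run.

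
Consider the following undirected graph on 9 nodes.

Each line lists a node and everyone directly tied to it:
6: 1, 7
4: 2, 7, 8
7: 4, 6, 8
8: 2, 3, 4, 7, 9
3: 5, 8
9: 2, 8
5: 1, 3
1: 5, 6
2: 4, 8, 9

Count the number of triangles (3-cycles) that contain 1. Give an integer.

0

1's neighbors are 5 and 6, but none of them are tied to each other, so no triangle contains 1.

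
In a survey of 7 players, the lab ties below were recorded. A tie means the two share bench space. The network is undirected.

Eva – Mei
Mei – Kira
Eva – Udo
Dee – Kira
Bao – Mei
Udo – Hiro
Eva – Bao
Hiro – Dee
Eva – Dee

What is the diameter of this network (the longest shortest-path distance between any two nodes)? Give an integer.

3

Eccentricity of each node (its greatest distance to any other): Bao:3, Dee:2, Eva:2, Hiro:3, Kira:3, Mei:3, Udo:3.
The maximum eccentricity is 3, realized for instance by the pair Mei–Hiro via Mei – Eva – Udo – Hiro. So the diameter is 3.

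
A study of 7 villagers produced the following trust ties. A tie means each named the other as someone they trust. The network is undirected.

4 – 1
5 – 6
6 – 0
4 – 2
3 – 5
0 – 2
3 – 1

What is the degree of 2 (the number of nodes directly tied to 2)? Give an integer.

2

2 is directly tied to 0 and 4. That is 2 neighbors, so the degree of 2 is 2.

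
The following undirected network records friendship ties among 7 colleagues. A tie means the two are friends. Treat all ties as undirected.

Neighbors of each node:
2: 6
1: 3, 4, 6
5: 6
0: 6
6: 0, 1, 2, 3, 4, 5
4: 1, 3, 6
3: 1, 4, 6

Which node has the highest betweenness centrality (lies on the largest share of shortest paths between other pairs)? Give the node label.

Unnormalized betweenness of each node: 0:0, 1:0, 2:0, 3:0, 4:0, 5:0, 6:12.
6 has the largest value, 12, making it the main broker — the node through which the most shortest paths run.

6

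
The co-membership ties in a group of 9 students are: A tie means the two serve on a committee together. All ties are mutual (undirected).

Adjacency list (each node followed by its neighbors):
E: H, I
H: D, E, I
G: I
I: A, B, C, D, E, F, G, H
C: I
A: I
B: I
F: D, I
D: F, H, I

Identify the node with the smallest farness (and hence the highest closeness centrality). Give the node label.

Farness (sum of distances to all others) for each node — A:15, B:15, C:15, D:13, E:14, F:14, G:15, H:13, I:8.
The smallest farness is 8, for I, so I has the highest closeness.

I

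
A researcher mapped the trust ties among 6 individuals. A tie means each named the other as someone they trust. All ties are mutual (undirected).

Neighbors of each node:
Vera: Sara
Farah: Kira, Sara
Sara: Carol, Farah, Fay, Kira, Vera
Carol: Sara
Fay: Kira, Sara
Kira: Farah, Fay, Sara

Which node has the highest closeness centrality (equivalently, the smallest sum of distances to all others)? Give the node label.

Sara

Farness (sum of distances to all others) for each node — Carol:9, Farah:8, Fay:8, Kira:7, Sara:5, Vera:9.
The smallest farness is 5, for Sara, so Sara has the highest closeness.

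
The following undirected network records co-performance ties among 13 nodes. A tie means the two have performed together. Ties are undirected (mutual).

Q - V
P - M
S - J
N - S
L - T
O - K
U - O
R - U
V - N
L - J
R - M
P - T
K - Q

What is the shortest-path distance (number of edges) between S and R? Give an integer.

6

One shortest route is S – J – L – T – P – M – R, which uses 6 edges, and at distance 5 from S we only reach {M, O}, which does not include R. So d(S,R) = 6.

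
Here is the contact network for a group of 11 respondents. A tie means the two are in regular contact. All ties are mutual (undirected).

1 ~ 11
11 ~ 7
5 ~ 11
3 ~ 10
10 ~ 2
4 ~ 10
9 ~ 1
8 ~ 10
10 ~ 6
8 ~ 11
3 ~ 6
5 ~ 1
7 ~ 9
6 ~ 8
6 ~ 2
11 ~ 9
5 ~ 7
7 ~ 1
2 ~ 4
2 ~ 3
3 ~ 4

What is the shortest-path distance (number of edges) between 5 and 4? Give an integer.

One shortest route is 5 – 11 – 8 – 10 – 4, which uses 4 edges, and at distance 3 from 5 we only reach {6, 10}, which does not include 4. So d(5,4) = 4.

4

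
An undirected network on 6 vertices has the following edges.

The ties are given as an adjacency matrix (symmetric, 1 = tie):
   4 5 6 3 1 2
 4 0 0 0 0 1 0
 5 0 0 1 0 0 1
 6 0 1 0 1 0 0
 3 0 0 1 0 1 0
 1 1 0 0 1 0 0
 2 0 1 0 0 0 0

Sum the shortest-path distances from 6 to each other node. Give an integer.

Distances from 6: 1:2, 2:2, 3:1, 4:3, 5:1.
Sum = 2 + 2 + 1 + 3 + 1 = 9.

9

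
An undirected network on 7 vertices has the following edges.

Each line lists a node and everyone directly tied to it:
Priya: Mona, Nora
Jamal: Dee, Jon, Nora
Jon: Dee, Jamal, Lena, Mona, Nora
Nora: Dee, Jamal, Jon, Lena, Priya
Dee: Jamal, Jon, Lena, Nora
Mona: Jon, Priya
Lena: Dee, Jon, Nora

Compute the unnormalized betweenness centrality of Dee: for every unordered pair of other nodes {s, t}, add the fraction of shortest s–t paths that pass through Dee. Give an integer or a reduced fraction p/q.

Pairs whose geodesics pass through Dee — Lena–Jamal: 1/3.
All other pairs contribute 0.
Summing the contributions gives betweenness(Dee) = 1/3.

1/3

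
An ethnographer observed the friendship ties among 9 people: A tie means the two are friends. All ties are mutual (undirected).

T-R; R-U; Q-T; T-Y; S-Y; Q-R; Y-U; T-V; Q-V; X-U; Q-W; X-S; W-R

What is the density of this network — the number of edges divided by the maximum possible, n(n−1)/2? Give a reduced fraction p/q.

There are 13 edges and 9 nodes, so the maximum possible is C(9,2) = 36.
Density = 13/36.

13/36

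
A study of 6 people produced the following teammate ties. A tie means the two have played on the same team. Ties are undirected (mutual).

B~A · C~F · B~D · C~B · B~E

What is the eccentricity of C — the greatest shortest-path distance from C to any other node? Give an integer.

Distances from C: A:2, B:1, D:2, E:2, F:1.
The largest is 2 (to A, D, and E), so the eccentricity of C is 2.

2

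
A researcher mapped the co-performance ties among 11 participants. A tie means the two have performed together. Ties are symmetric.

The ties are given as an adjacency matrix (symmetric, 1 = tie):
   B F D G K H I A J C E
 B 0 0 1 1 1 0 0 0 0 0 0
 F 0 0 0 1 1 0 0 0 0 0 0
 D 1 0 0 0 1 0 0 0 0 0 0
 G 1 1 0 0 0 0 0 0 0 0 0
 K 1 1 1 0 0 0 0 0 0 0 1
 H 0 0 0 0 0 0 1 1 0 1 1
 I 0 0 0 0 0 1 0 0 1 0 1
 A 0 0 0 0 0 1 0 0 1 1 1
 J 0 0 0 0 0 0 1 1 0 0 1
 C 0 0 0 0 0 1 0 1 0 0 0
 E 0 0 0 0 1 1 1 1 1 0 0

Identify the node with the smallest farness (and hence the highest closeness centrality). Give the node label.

Farness (sum of distances to all others) for each node — A:21, B:23, C:28, D:24, E:16, F:24, G:30, H:21, I:22, J:22, K:17.
The smallest farness is 16, for E, so E has the highest closeness.

E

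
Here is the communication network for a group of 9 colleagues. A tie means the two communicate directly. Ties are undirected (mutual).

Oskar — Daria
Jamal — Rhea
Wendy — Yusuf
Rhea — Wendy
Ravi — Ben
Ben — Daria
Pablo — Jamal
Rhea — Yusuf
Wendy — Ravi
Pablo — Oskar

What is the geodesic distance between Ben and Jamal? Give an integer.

One shortest route is Ben – Ravi – Wendy – Rhea – Jamal, which uses 4 edges, and at distance 3 from Ben we only reach {Pablo, Rhea, Yusuf}, which does not include Jamal. So d(Ben,Jamal) = 4.

4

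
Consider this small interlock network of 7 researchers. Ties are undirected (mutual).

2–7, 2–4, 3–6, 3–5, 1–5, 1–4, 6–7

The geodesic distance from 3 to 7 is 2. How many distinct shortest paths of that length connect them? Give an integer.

1

The shortest distance is 2, and the only length-2 path is 3–6–7. So there is exactly 1 shortest path.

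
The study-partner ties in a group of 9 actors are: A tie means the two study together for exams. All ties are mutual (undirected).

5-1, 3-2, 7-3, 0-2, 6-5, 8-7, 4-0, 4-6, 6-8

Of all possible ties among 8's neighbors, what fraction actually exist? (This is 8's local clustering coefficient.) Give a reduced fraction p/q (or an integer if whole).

0

8's neighbors: 6 and 7 (k = 2).
Possible neighbor pairs: C(2,2) = 1. Edges among them: none → e = 0.
Clustering(8) = 0/1.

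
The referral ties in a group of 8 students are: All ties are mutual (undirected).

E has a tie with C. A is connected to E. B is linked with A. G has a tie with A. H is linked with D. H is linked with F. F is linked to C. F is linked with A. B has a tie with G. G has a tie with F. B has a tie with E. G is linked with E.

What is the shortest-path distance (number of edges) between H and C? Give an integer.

One shortest route is H – F – C, which uses 2 edges, and H and C are not directly tied, so nothing shorter exists. So d(H,C) = 2.

2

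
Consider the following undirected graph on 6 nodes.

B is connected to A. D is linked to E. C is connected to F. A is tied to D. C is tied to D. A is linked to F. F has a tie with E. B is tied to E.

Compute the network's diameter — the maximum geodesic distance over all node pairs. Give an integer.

3

Eccentricity of each node (its greatest distance to any other): A:2, B:3, C:3, D:2, E:2, F:2.
The maximum eccentricity is 3, realized for instance by the pair C–B via C – D – E – B. So the diameter is 3.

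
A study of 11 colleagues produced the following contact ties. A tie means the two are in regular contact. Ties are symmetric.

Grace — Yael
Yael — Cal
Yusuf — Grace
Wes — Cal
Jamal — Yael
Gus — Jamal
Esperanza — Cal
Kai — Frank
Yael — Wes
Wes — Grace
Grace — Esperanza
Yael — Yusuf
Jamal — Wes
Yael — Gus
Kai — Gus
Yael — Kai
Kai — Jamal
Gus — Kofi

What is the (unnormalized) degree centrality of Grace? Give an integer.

4

Grace is directly tied to Esperanza, Wes, Yael, and Yusuf. That is 4 neighbors, so the degree of Grace is 4.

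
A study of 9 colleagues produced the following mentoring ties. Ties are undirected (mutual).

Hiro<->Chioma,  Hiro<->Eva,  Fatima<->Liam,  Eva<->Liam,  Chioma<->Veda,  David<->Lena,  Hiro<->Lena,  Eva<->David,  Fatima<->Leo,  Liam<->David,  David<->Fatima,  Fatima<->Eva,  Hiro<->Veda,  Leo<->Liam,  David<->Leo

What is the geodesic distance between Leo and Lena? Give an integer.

2

One shortest route is Leo – David – Lena, which uses 2 edges, and Leo and Lena are not directly tied, so nothing shorter exists. So d(Leo,Lena) = 2.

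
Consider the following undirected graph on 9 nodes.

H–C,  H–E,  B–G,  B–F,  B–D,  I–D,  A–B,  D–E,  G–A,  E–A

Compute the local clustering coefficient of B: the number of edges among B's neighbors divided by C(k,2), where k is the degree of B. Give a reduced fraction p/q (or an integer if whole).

B's neighbors: A, D, F, and G (k = 4).
Possible neighbor pairs: C(4,2) = 6. Edges among them: A–G → e = 1.
Clustering(B) = 1/6.

1/6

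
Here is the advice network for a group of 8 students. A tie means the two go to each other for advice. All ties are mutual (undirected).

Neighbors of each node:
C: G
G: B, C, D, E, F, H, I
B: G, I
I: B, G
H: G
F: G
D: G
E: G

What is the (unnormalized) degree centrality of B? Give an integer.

2

B is directly tied to G and I. That is 2 neighbors, so the degree of B is 2.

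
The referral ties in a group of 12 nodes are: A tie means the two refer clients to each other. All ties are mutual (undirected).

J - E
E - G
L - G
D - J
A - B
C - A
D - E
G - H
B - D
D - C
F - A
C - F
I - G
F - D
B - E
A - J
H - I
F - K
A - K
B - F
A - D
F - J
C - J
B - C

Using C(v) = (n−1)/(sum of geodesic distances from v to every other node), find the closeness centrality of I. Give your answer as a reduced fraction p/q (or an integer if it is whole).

Distances from I: A:4, B:3, C:4, D:3, E:2, F:4, G:1, H:1, J:3, K:5, L:2. Sum = 32.
n = 12, so closeness = 11/32.

11/32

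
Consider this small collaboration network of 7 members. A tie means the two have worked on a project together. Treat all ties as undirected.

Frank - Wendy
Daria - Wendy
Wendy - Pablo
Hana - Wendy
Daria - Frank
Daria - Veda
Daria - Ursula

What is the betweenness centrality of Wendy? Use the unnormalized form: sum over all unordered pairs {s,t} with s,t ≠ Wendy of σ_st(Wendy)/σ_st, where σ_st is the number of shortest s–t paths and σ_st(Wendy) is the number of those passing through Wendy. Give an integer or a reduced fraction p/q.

Pairs whose geodesics pass through Wendy — Veda–Pablo: 1; Veda–Hana: 1; Frank–Pablo: 1; Frank–Hana: 1; Pablo–Ursula: 1; Pablo–Hana: 1; Pablo–Daria: 1; Ursula–Hana: 1; Hana–Daria: 1.
All other pairs contribute 0.
Summing the contributions gives betweenness(Wendy) = 9.

9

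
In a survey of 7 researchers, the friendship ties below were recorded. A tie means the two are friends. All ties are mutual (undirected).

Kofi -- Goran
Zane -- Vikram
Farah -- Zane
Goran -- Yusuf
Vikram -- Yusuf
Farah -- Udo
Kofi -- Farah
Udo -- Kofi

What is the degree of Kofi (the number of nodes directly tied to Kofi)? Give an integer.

3

Kofi is directly tied to Farah, Goran, and Udo. That is 3 neighbors, so the degree of Kofi is 3.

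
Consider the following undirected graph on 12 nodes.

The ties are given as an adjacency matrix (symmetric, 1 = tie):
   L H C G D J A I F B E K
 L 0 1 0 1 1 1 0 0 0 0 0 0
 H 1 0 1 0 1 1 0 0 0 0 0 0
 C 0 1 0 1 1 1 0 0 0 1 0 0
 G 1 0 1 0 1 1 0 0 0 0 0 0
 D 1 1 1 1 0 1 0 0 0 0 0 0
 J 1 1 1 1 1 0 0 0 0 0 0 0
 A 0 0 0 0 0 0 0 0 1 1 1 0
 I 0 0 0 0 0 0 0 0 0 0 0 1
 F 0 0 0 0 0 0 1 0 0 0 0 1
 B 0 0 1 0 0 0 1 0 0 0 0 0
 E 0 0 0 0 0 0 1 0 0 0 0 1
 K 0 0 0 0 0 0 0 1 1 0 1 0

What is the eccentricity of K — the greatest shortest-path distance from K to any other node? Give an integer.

6

Distances from K: A:2, B:3, C:4, D:5, E:1, F:1, G:5, H:5, I:1, J:5, L:6.
The largest is 6 (to L), so the eccentricity of K is 6.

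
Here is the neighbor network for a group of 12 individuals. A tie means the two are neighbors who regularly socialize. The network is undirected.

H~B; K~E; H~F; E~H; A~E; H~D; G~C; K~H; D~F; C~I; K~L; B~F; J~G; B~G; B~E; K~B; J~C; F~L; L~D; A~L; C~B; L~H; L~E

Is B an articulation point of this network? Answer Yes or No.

Removing B leaves {A, D, E, F, H, K, and L} with no path to {C, G, I, and J}, so the network splits into 2 components. B is a cut vertex.

Yes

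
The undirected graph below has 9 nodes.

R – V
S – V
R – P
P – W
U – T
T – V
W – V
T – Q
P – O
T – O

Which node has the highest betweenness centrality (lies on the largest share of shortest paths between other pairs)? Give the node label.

Unnormalized betweenness of each node: O:3, P:5/2, Q:0, R:1, S:0, T:15, U:0, V:27/2, W:1.
T has the largest value, 15, making it the main broker — the node through which the most shortest paths run.

T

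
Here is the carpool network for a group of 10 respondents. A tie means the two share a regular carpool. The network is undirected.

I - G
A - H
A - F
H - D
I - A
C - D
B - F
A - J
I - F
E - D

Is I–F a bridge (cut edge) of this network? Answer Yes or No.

Even without that edge, I still reaches F via I – A – F, so the network stays connected. Not a bridge.

No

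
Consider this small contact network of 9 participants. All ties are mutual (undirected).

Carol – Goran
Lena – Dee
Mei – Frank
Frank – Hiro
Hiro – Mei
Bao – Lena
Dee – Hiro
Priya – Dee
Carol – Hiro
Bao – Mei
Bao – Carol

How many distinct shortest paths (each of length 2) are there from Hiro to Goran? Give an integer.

1

The shortest distance is 2, and the only length-2 path is Hiro–Carol–Goran. So there is exactly 1 shortest path.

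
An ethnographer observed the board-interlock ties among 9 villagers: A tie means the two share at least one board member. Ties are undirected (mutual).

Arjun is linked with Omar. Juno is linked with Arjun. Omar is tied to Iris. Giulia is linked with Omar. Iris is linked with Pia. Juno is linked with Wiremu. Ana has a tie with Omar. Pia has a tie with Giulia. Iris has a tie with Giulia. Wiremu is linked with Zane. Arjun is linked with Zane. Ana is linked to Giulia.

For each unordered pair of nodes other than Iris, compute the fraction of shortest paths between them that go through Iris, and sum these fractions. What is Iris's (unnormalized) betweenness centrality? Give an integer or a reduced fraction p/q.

Pairs whose geodesics pass through Iris — Omar–Pia: 1/2; Pia–Juno: 1/2; Pia–Wiremu: 2/4; Pia–Zane: 1/2; Pia–Arjun: 1/2.
All other pairs contribute 0.
Summing the contributions gives betweenness(Iris) = 5/2.

5/2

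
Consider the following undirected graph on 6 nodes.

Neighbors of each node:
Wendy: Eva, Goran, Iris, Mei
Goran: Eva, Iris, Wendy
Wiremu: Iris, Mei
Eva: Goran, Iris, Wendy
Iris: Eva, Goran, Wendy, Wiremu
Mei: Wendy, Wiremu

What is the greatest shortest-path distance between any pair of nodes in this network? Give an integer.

2

Eccentricity of each node (its greatest distance to any other): Eva:2, Goran:2, Iris:2, Mei:2, Wendy:2, Wiremu:2.
The maximum eccentricity is 2, realized for instance by the pair Wiremu–Goran via Wiremu – Iris – Goran. So the diameter is 2.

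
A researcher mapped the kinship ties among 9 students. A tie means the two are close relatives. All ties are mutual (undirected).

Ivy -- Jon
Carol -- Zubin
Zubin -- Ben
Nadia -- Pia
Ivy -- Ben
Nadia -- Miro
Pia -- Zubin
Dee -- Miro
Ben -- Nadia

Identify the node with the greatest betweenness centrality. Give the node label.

Unnormalized betweenness of each node: Ben:15, Carol:0, Dee:0, Ivy:7, Jon:0, Miro:7, Nadia:27/2, Pia:3, Zubin:17/2.
Ben has the largest value, 15, making it the main broker — the node through which the most shortest paths run.

Ben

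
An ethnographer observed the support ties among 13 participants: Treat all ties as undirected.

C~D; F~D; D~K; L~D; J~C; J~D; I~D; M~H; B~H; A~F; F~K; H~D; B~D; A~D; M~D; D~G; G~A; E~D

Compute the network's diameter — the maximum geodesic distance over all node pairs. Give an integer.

2

Eccentricity of each node (its greatest distance to any other): A:2, B:2, C:2, D:1, E:2, F:2, G:2, H:2, I:2, J:2, K:2, L:2, M:2.
The maximum eccentricity is 2, realized for instance by the pair J–E via J – D – E. So the diameter is 2.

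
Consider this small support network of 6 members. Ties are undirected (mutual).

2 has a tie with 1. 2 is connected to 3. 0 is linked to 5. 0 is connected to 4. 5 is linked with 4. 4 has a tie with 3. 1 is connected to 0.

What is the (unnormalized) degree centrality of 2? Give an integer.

2

2 is directly tied to 1 and 3. That is 2 neighbors, so the degree of 2 is 2.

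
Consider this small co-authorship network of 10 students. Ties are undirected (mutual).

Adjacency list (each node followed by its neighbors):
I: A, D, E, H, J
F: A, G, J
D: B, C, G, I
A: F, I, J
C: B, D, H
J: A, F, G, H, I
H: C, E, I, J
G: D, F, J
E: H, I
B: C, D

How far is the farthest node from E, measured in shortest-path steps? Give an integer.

Distances from E: A:2, B:3, C:2, D:2, F:3, G:3, H:1, I:1, J:2.
The largest is 3 (to F, G, and B), so the eccentricity of E is 3.

3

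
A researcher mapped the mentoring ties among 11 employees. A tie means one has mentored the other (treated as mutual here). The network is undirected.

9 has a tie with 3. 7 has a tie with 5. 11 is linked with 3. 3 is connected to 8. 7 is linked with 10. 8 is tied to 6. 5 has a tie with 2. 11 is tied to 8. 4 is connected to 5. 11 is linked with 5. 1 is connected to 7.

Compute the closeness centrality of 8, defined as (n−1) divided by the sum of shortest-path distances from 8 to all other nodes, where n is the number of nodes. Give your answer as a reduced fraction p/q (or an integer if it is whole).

5/12

Distances from 8: 1:4, 2:3, 3:1, 4:3, 5:2, 6:1, 7:3, 9:2, 10:4, 11:1. Sum = 24.
n = 11, so closeness = 10/24 = 5/12.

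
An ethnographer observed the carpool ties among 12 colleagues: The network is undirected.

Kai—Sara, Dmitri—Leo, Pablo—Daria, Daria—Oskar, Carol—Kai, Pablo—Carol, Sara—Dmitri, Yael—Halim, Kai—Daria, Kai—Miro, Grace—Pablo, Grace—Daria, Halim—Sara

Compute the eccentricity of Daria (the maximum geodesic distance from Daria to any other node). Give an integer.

Distances from Daria: Carol:2, Dmitri:3, Grace:1, Halim:3, Kai:1, Leo:4, Miro:2, Oskar:1, Pablo:1, Sara:2, Yael:4.
The largest is 4 (to Leo and Yael), so the eccentricity of Daria is 4.

4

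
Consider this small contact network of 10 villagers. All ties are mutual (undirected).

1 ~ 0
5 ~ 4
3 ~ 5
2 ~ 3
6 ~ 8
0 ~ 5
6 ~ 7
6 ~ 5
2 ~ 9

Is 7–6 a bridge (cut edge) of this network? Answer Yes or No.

Without the 7–6 edge there is no alternate route between 7 and 6, so the network disconnects. It is a bridge.

Yes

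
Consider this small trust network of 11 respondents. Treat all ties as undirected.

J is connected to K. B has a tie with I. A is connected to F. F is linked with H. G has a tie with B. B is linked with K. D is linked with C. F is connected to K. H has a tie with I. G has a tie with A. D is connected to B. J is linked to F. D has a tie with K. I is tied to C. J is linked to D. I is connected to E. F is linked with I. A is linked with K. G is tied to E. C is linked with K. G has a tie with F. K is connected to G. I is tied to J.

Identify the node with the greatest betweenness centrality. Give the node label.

I

Unnormalized betweenness of each node: A:0, B:121/60, C:59/60, D:1, E:1/3, F:389/60, G:127/30, H:0, I:143/15, J:101/60, K:116/15.
I has the largest value, 143/15, making it the main broker — the node through which the most shortest paths run.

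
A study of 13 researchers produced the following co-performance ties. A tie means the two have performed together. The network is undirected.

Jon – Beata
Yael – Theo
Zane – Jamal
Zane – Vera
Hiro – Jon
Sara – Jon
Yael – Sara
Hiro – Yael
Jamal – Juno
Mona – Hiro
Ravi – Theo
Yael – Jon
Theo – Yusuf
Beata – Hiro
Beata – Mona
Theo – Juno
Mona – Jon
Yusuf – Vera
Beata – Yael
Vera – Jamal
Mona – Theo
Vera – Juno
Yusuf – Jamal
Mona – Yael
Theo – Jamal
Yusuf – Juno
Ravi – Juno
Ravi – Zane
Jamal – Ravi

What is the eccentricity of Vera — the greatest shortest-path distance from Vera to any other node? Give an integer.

4

Distances from Vera: Beata:4, Hiro:4, Jamal:1, Jon:4, Juno:1, Mona:3, Ravi:2, Sara:4, Theo:2, Yael:3, Yusuf:1, Zane:1.
The largest is 4 (to Sara, Beata, Hiro, and Jon), so the eccentricity of Vera is 4.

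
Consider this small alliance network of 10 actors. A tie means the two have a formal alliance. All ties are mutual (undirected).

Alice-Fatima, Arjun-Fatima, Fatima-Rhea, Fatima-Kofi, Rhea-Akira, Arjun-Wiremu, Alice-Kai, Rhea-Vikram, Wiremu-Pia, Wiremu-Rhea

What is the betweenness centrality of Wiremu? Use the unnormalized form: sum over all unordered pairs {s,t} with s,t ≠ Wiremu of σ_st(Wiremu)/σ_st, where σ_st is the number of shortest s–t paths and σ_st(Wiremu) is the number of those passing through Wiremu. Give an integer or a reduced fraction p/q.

Pairs whose geodesics pass through Wiremu — Rhea–Pia: 1; Rhea–Arjun: 1/2; Vikram–Pia: 1; Vikram–Arjun: 1/2; Alice–Pia: 2/2; Pia–Akira: 1; Pia–Kofi: 2/2; Pia–Arjun: 1; Pia–Kai: 2/2; Pia–Fatima: 2/2; Akira–Arjun: 1/2.
All other pairs contribute 0.
Summing the contributions gives betweenness(Wiremu) = 19/2.

19/2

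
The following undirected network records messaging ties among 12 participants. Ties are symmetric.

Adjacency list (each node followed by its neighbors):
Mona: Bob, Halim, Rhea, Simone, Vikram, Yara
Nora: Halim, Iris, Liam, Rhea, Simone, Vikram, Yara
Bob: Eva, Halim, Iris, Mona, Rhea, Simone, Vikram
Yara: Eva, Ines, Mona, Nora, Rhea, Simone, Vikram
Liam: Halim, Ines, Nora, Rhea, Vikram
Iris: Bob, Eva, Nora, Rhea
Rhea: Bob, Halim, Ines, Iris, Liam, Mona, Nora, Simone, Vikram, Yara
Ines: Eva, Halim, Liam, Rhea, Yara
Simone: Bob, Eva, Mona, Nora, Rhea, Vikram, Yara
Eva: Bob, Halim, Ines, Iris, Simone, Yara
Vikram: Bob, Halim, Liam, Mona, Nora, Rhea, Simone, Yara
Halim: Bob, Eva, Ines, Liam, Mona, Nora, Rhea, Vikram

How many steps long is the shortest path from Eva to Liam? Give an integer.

2

One shortest route is Eva – Ines – Liam, which uses 2 edges, and Eva and Liam are not directly tied, so nothing shorter exists. So d(Eva,Liam) = 2.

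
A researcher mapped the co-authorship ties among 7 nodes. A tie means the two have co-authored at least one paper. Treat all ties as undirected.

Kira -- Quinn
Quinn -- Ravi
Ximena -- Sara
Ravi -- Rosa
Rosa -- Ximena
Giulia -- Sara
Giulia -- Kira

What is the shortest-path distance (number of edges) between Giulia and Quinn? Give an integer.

One shortest route is Giulia – Kira – Quinn, which uses 2 edges, and Giulia and Quinn are not directly tied, so nothing shorter exists. So d(Giulia,Quinn) = 2.

2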